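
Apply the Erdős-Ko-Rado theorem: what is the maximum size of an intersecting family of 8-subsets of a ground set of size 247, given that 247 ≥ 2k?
max |F| = C(246, 7) = 9924540428880

The Erdős-Ko-Rado theorem states: for n ≥ 2k, an intersecting family of k-subsets of an n-element set has size at most C(n − 1, k − 1), with equality for 'star' families {A ⊆ [n] : |A| = k, i ∈ A} (fix an element i). For n = 247, k = 8: C(246, 7) = 9924540428880.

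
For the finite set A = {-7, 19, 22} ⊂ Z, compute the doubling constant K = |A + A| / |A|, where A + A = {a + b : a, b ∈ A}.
K = |A + A| / |A| = 6/3 = 2

Enumerate A + A = {a + b : a, b ∈ A}. With |A| = 3, there are |A|^2 = 9 ordered sum pairs; collecting distinct values, A + A = {-14, 12, 15, 38, 41, 44}, so |A + A| = 6. Thus K = 6/3 = 2. For comparison, the minimum possible |A + A| over all 3-element sets is 2·3 − 1 = 5 (so min K = 5/3), attained only by arithmetic progressions.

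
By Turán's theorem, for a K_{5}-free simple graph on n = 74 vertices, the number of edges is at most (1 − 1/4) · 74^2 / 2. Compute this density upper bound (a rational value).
Turán density bound = (3/4) · 74^2/2 = 4107/2 ≈ 2053.5

Turán's theorem: ex(n, K_{r+1}) is achieved by the complete r-partite Turán graph T(n, r) with parts as balanced as possible, and is at most (1 − 1/r) · n^2/2. For r = 4, n = 74: the density bound is (3/4) · 5476/2 = 4107/2 ≈ 2053.5. The integer-valued extremum is e(T(74, 4)) = 2053, which is strictly less than the density bound 4107/2 since 4 ∤ 74 (the parts of T(74, 4) cannot all be equal).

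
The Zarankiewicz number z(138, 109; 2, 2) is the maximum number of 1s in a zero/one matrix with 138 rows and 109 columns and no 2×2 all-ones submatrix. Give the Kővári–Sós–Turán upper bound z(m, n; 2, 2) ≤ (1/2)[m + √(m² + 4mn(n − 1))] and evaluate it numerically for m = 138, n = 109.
z(138, 109; 2, 2) ≤ (1/2)[138 + √(138² + 4·138·109·108)] = (1/2)[138 + √6517188] = 1345.4392

Kővári–Sós–Turán: let r_1, ..., r_138 be the row sums and z = Σ r_i the total number of 1s. Each pair of columns can share at most one row with both entries 1 (else a 2×2 all-ones block appears), so Σ_i C(r_i, 2) ≤ C(109, 2) = 5886. By convexity Σ_i C(r_i, 2) ≥ 138·C(z/138, 2) = z(z − 138)/(2·138), giving z² − 138z − 138·109·108 ≤ 0 and hence z ≤ (1/2)[138 + √(19044 + 4·1624536)] = (1/2)[138 + √6517188] ≈ (1/2)(138 + 2552.8784) = 1345.4392.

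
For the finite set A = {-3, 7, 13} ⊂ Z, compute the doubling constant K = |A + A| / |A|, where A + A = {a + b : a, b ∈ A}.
K = |A + A| / |A| = 6/3 = 2

Enumerate A + A = {a + b : a, b ∈ A}. With |A| = 3, there are |A|^2 = 9 ordered sum pairs; collecting distinct values, A + A = {-6, 4, 10, 14, 20, 26}, so |A + A| = 6. Thus K = 6/3 = 2. For comparison, the minimum possible |A + A| over all 3-element sets is 2·3 − 1 = 5 (so min K = 5/3), attained only by arithmetic progressions.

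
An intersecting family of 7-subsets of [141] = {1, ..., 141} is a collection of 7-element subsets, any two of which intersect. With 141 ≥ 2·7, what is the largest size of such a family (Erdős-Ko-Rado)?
max |F| = C(140, 6) = 9381724380

The Erdős-Ko-Rado theorem states: for n ≥ 2k, an intersecting family of k-subsets of an n-element set has size at most C(n − 1, k − 1), with equality for 'star' families {A ⊆ [n] : |A| = k, i ∈ A} (fix an element i). For n = 141, k = 7: C(140, 6) = 9381724380.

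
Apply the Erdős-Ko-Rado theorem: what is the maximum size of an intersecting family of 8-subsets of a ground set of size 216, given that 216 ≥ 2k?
max |F| = C(215, 7) = 3817554073685

Erdős-Ko-Rado (1961): when n ≥ 2k, max |F| = C(n−1, k−1). The bound is attained by the star {A : i ∈ A} for any fixed i ∈ [n]. Here C(216−1, 8−1) = C(215, 7) = 3817554073685.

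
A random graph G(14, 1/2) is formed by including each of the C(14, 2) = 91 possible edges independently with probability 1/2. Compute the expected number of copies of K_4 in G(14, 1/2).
E[# K_4] = C(14, 4) · (1/2)^C(4, 2) = 1001 / 2^6 = 15.640625

For each 4-subset S of vertices (there are C(14, 4) = 1001 such S), let X_S = 1 if S induces a K_4 (all C(4, 2) = 6 edges present). Then P(X_S = 1) = (1/2)^6 = 1/64. By linearity of expectation, E[# K_4] = C(14, 4) · (1/2)^6 = 1001 / 64 = 15.640625.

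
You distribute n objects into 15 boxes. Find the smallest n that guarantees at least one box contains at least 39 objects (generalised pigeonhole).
n = (39 − 1)·15 + 1 = 571

By the generalised pigeonhole principle, to guarantee some box contains ≥ r objects we need more than (r − 1) · k objects total. Threshold: n = (r − 1) · k + 1. With r = 39 and k = 15: n = 38 · 15 + 1 = 570 + 1 = 571. For n = 570 = 38 · 15, we can put exactly 38 objects in every box, avoiding 39 in any single one — so 571 is tight.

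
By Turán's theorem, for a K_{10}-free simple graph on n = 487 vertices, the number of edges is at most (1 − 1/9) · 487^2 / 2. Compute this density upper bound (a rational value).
Turán density bound = (8/9) · 487^2/2 = 948676/9 ≈ 105408.4444

Turán's theorem: ex(n, K_{r+1}) is achieved by the complete r-partite Turán graph T(n, r) with parts as balanced as possible, and is at most (1 − 1/r) · n^2/2. For r = 9, n = 487: the density bound is (8/9) · 237169/2 = 948676/9 ≈ 105408.4444. The integer-valued extremum is e(T(487, 9)) = 105408, which is strictly less than the density bound 948676/9 since 9 ∤ 487 (the parts of T(487, 9) cannot all be equal).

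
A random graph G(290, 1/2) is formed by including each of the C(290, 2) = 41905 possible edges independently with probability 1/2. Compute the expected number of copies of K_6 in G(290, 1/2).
E[# K_6] = C(290, 6) · (1/2)^C(6, 2) = 784239335880 / 2^15 = 98029916985/4096 ≈ 23933085.201416

For each 6-subset S of vertices (there are C(290, 6) = 784239335880 such S), let X_S = 1 if S induces a K_6 (all C(6, 2) = 15 edges present). Then P(X_S = 1) = (1/2)^15 = 1/32768. By linearity of expectation, E[# K_6] = C(290, 6) · (1/2)^15 = 784239335880 / 32768 = 98029916985/4096 ≈ 23933085.201416.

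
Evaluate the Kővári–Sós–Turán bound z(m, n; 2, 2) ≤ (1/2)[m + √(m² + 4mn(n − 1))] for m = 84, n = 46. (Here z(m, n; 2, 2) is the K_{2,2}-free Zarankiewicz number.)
z(84, 46; 2, 2) ≤ (1/2)[84 + √(84² + 4·84·46·45)] = (1/2)[84 + √702576] = 461.099

Kővári–Sós–Turán: let r_1, ..., r_84 be the row sums and z = Σ r_i the total number of 1s. Each pair of columns can share at most one row with both entries 1 (else a 2×2 all-ones block appears), so Σ_i C(r_i, 2) ≤ C(46, 2) = 1035. By convexity Σ_i C(r_i, 2) ≥ 84·C(z/84, 2) = z(z − 84)/(2·84), giving z² − 84z − 84·46·45 ≤ 0 and hence z ≤ (1/2)[84 + √(7056 + 4·173880)] = (1/2)[84 + √702576] ≈ (1/2)(84 + 838.1981) = 461.099.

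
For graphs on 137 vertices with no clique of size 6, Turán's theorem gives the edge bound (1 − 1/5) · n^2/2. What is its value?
Turán density bound = (4/5) · 137^2/2 = 37538/5 ≈ 7507.6

Turán's theorem: ex(n, K_{r+1}) is achieved by the complete r-partite Turán graph T(n, r) with parts as balanced as possible, and is at most (1 − 1/r) · n^2/2. For r = 5, n = 137: the density bound is (4/5) · 18769/2 = 37538/5 ≈ 7507.6. The integer-valued extremum is e(T(137, 5)) = 7507, which is strictly less than the density bound 37538/5 since 5 ∤ 137 (the parts of T(137, 5) cannot all be equal).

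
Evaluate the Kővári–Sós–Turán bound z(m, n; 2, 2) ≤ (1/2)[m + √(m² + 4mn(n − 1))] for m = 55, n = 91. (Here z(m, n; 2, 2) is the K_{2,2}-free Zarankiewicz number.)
z(55, 91; 2, 2) ≤ (1/2)[55 + √(55² + 4·55·91·90)] = (1/2)[55 + √1804825] = 699.2189

Kővári–Sós–Turán: let r_1, ..., r_55 be the row sums and z = Σ r_i the total number of 1s. Each pair of columns can share at most one row with both entries 1 (else a 2×2 all-ones block appears), so Σ_i C(r_i, 2) ≤ C(91, 2) = 4095. By convexity Σ_i C(r_i, 2) ≥ 55·C(z/55, 2) = z(z − 55)/(2·55), giving z² − 55z − 55·91·90 ≤ 0 and hence z ≤ (1/2)[55 + √(3025 + 4·450450)] = (1/2)[55 + √1804825] ≈ (1/2)(55 + 1343.4378) = 699.2189.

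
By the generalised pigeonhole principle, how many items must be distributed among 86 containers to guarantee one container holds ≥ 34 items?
n = (34 − 1)·86 + 1 = 2839

By the generalised pigeonhole principle, to guarantee some box contains ≥ r objects we need more than (r − 1) · k objects total. Threshold: n = (r − 1) · k + 1. With r = 34 and k = 86: n = 33 · 86 + 1 = 2838 + 1 = 2839. For n = 2838 = 33 · 86, we can put exactly 33 objects in every box, avoiding 34 in any single one — so 2839 is tight.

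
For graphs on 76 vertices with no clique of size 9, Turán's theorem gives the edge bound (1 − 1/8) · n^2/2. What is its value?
Turán density bound = (7/8) · 76^2/2 = 2527

Turán's theorem: ex(n, K_{r+1}) is achieved by the complete r-partite Turán graph T(n, r) with parts as balanced as possible, and is at most (1 − 1/r) · n^2/2. For r = 8, n = 76: the density bound is (7/8) · 5776/2 = 2527. The integer-valued extremum is e(T(76, 8)) = 2526, which is strictly less than the density bound 2527 since 8 ∤ 76 (the parts of T(76, 8) cannot all be equal).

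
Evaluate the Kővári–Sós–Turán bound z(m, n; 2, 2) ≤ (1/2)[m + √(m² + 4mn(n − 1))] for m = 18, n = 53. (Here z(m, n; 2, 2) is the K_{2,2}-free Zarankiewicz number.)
z(18, 53; 2, 2) ≤ (1/2)[18 + √(18² + 4·18·53·52)] = (1/2)[18 + √198756] = 231.9103

Kővári–Sós–Turán: let r_1, ..., r_18 be the row sums and z = Σ r_i the total number of 1s. Each pair of columns can share at most one row with both entries 1 (else a 2×2 all-ones block appears), so Σ_i C(r_i, 2) ≤ C(53, 2) = 1378. By convexity Σ_i C(r_i, 2) ≥ 18·C(z/18, 2) = z(z − 18)/(2·18), giving z² − 18z − 18·53·52 ≤ 0 and hence z ≤ (1/2)[18 + √(324 + 4·49608)] = (1/2)[18 + √198756] ≈ (1/2)(18 + 445.8206) = 231.9103.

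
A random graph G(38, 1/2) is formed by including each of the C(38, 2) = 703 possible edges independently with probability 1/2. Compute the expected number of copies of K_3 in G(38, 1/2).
E[# K_3] = C(38, 3) · (1/2)^C(3, 2) = 8436 / 2^3 = 2109/2 = 1054.5

For each 3-subset S of vertices (there are C(38, 3) = 8436 such S), let X_S = 1 if S induces a K_3 (all C(3, 2) = 3 edges present). Then P(X_S = 1) = (1/2)^3 = 1/8. By linearity of expectation, E[# K_3] = C(38, 3) · (1/2)^3 = 8436 / 8 = 2109/2 = 1054.5.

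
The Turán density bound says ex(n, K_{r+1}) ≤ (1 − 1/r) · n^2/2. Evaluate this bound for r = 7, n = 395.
Turán density bound = (6/7) · 395^2/2 = 468075/7 ≈ 66867.8571

Turán's theorem: ex(n, K_{r+1}) is achieved by the complete r-partite Turán graph T(n, r) with parts as balanced as possible, and is at most (1 − 1/r) · n^2/2. For r = 7, n = 395: the density bound is (6/7) · 156025/2 = 468075/7 ≈ 66867.8571. The integer-valued extremum is e(T(395, 7)) = 66867, which is strictly less than the density bound 468075/7 since 7 ∤ 395 (the parts of T(395, 7) cannot all be equal).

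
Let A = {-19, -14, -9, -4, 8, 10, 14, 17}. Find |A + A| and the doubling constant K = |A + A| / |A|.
K = |A + A| / |A| = 33/8

Enumerate A + A = {a + b : a, b ∈ A}. With |A| = 8, there are |A|^2 = 64 ordered sum pairs; collecting distinct values, A + A = {-38, -33, -28, -23, -18, -13, -11, -9, -8, -6, -5, -4, -2, -1, 0, 1, 3, 4, 5, 6, 8, 10, 13, 16, 18, 20, 22, 24, 25, 27, 28, 31, 34}, so |A + A| = 33. Thus K = 33/8. For comparison, the minimum possible |A + A| over all 8-element sets is 2·8 − 1 = 15 (so min K = 15/8), attained only by arithmetic progressions.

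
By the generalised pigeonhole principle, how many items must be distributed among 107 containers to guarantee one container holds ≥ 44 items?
n = (44 − 1)·107 + 1 = 4602

By the generalised pigeonhole principle, to guarantee some box contains ≥ r objects we need more than (r − 1) · k objects total. Threshold: n = (r − 1) · k + 1. With r = 44 and k = 107: n = 43 · 107 + 1 = 4601 + 1 = 4602. For n = 4601 = 43 · 107, we can put exactly 43 objects in every box, avoiding 44 in any single one — so 4602 is tight.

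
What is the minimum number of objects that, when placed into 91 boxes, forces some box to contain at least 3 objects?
n = (3 − 1)·91 + 1 = 183

By the generalised pigeonhole principle, to guarantee some box contains ≥ r objects we need more than (r − 1) · k objects total. Threshold: n = (r − 1) · k + 1. With r = 3 and k = 91: n = 2 · 91 + 1 = 182 + 1 = 183. For n = 182 = 2 · 91, we can put exactly 2 objects in every box, avoiding 3 in any single one — so 183 is tight.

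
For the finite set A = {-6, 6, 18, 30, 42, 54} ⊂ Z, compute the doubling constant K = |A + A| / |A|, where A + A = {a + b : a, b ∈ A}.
K = |A + A| / |A| = 11/6

Enumerate A + A = {a + b : a, b ∈ A}. With |A| = 6, there are |A|^2 = 36 ordered sum pairs; collecting distinct values, A + A = {-12, 0, 12, 24, 36, 48, 60, 72, 84, 96, 108}, so |A + A| = 11. Thus K = 11/6. Here |A + A| = 2|A| − 1 = 11, the minimum possible — so K = 11/6 is minimal, which holds iff A is an arithmetic progression.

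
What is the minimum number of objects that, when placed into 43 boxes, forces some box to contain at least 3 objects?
n = (3 − 1)·43 + 1 = 87

By the generalised pigeonhole principle, to guarantee some box contains ≥ r objects we need more than (r − 1) · k objects total. Threshold: n = (r − 1) · k + 1. With r = 3 and k = 43: n = 2 · 43 + 1 = 86 + 1 = 87. For n = 86 = 2 · 43, we can put exactly 2 objects in every box, avoiding 3 in any single one — so 87 is tight.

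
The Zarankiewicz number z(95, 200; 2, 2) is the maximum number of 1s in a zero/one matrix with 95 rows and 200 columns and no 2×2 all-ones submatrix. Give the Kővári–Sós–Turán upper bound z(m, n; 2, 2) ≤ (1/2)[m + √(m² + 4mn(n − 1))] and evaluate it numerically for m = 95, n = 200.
z(95, 200; 2, 2) ≤ (1/2)[95 + √(95² + 4·95·200·199)] = (1/2)[95 + √15133025] = 1992.5594

Kővári–Sós–Turán: let r_1, ..., r_95 be the row sums and z = Σ r_i the total number of 1s. Each pair of columns can share at most one row with both entries 1 (else a 2×2 all-ones block appears), so Σ_i C(r_i, 2) ≤ C(200, 2) = 19900. By convexity Σ_i C(r_i, 2) ≥ 95·C(z/95, 2) = z(z − 95)/(2·95), giving z² − 95z − 95·200·199 ≤ 0 and hence z ≤ (1/2)[95 + √(9025 + 4·3781000)] = (1/2)[95 + √15133025] ≈ (1/2)(95 + 3890.1189) = 1992.5594.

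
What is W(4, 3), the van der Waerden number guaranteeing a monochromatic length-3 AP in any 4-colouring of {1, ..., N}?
W(4, 3) = 76

This is a classical value, W(4, 3) = 76, established by combining an explicit 4-colouring of {1, ..., 75} with no monochromatic 3-AP (giving the lower bound W(4, 3) > 75) and a finite case analysis / exhaustive computer search showing every 4-colouring of {1, ..., 76} has such an AP.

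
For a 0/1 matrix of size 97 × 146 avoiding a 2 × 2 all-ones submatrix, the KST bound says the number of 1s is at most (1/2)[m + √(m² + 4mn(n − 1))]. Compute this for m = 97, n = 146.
z(97, 146; 2, 2) ≤ (1/2)[97 + √(97² + 4·97·146·145)] = (1/2)[97 + √8223369] = 1482.3209

Kővári–Sós–Turán: let r_1, ..., r_97 be the row sums and z = Σ r_i the total number of 1s. Each pair of columns can share at most one row with both entries 1 (else a 2×2 all-ones block appears), so Σ_i C(r_i, 2) ≤ C(146, 2) = 10585. By convexity Σ_i C(r_i, 2) ≥ 97·C(z/97, 2) = z(z − 97)/(2·97), giving z² − 97z − 97·146·145 ≤ 0 and hence z ≤ (1/2)[97 + √(9409 + 4·2053490)] = (1/2)[97 + √8223369] ≈ (1/2)(97 + 2867.6417) = 1482.3209.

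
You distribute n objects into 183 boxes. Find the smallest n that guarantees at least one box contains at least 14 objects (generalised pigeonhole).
n = (14 − 1)·183 + 1 = 2380

By the generalised pigeonhole principle, to guarantee some box contains ≥ r objects we need more than (r − 1) · k objects total. Threshold: n = (r − 1) · k + 1. With r = 14 and k = 183: n = 13 · 183 + 1 = 2379 + 1 = 2380. For n = 2379 = 13 · 183, we can put exactly 13 objects in every box, avoiding 14 in any single one — so 2380 is tight.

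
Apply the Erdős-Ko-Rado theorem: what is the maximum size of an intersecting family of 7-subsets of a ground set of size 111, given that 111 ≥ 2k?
max |F| = C(110, 6) = 2141851635

The Erdős-Ko-Rado theorem states: for n ≥ 2k, an intersecting family of k-subsets of an n-element set has size at most C(n − 1, k − 1), with equality for 'star' families {A ⊆ [n] : |A| = k, i ∈ A} (fix an element i). For n = 111, k = 7: C(110, 6) = 2141851635.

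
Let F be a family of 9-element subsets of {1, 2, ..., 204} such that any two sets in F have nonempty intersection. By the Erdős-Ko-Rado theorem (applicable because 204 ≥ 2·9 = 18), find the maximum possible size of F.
max |F| = C(203, 8) = 62200446349965

Erdős-Ko-Rado (1961): when n ≥ 2k, max |F| = C(n−1, k−1). The bound is attained by the star {A : i ∈ A} for any fixed i ∈ [n]. Here C(204−1, 9−1) = C(203, 8) = 62200446349965.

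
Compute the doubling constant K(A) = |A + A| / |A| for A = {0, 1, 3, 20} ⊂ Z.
K = |A + A| / |A| = 10/4 = 5/2

Enumerate A + A = {a + b : a, b ∈ A}. With |A| = 4, there are |A|^2 = 16 ordered sum pairs; collecting distinct values, A + A = {0, 1, 2, 3, 4, 6, 20, 21, 23, 40}, so |A + A| = 10. Thus K = 10/4 = 5/2. For comparison, the minimum possible |A + A| over all 4-element sets is 2·4 − 1 = 7 (so min K = 7/4), attained only by arithmetic progressions.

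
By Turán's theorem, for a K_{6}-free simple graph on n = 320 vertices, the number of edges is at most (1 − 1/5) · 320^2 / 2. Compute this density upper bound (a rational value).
Turán density bound = (4/5) · 320^2/2 = 40960

Turán's theorem: ex(n, K_{r+1}) is achieved by the complete r-partite Turán graph T(n, r) with parts as balanced as possible, and is at most (1 − 1/r) · n^2/2. For r = 5, n = 320: the density bound is (4/5) · 102400/2 = 40960. Since 5 ∣ 320, the Turán graph T(320, 5) has parts of equal size 64, and its edge count e(T(320, 5)) = 40960 attains the density bound exactly.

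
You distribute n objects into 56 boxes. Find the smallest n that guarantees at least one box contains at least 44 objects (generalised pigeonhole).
n = (44 − 1)·56 + 1 = 2409

By the generalised pigeonhole principle, to guarantee some box contains ≥ r objects we need more than (r − 1) · k objects total. Threshold: n = (r − 1) · k + 1. With r = 44 and k = 56: n = 43 · 56 + 1 = 2408 + 1 = 2409. For n = 2408 = 43 · 56, we can put exactly 43 objects in every box, avoiding 44 in any single one — so 2409 is tight.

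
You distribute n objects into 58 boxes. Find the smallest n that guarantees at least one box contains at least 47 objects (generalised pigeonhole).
n = (47 − 1)·58 + 1 = 2669

By the generalised pigeonhole principle, to guarantee some box contains ≥ r objects we need more than (r − 1) · k objects total. Threshold: n = (r − 1) · k + 1. With r = 47 and k = 58: n = 46 · 58 + 1 = 2668 + 1 = 2669. For n = 2668 = 46 · 58, we can put exactly 46 objects in every box, avoiding 47 in any single one — so 2669 is tight.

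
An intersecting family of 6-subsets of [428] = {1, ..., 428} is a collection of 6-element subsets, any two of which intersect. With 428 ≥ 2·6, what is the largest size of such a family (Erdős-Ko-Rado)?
max |F| = C(427, 5) = 115545059910

The Erdős-Ko-Rado theorem states: for n ≥ 2k, an intersecting family of k-subsets of an n-element set has size at most C(n − 1, k − 1), with equality for 'star' families {A ⊆ [n] : |A| = k, i ∈ A} (fix an element i). For n = 428, k = 6: C(427, 5) = 115545059910.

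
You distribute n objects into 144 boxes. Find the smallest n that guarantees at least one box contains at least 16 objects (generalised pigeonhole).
n = (16 − 1)·144 + 1 = 2161

By the generalised pigeonhole principle, to guarantee some box contains ≥ r objects we need more than (r − 1) · k objects total. Threshold: n = (r − 1) · k + 1. With r = 16 and k = 144: n = 15 · 144 + 1 = 2160 + 1 = 2161. For n = 2160 = 15 · 144, we can put exactly 15 objects in every box, avoiding 16 in any single one — so 2161 is tight.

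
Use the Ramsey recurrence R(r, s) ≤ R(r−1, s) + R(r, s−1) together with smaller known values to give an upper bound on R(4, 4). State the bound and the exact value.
R(4, 4) ≤ R(3, 4) + R(4, 3) = 9 + 9 = 18; exact value R(4, 4) = 18.

The Erdős–Szekeres recurrence R(r, s) ≤ R(r−1, s) + R(r, s−1) applied to (r, s) = (4, 4) gives
  R(4, 4) ≤ R(3, 4) + R(4, 3) = 9 + 9 = 18.
(Recall R(2, k) = k and R is symmetric.) Here the recurrence bound is tight: a matching lower-bound construction on K_{17} shows R(4, 4) > 17, so R(4, 4) = 18 exactly.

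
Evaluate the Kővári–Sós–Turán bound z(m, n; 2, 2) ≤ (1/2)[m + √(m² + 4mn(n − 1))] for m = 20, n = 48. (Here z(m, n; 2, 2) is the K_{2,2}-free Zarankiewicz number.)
z(20, 48; 2, 2) ≤ (1/2)[20 + √(20² + 4·20·48·47)] = (1/2)[20 + √180880] = 222.6499

Kővári–Sós–Turán: let r_1, ..., r_20 be the row sums and z = Σ r_i the total number of 1s. Each pair of columns can share at most one row with both entries 1 (else a 2×2 all-ones block appears), so Σ_i C(r_i, 2) ≤ C(48, 2) = 1128. By convexity Σ_i C(r_i, 2) ≥ 20·C(z/20, 2) = z(z − 20)/(2·20), giving z² − 20z − 20·48·47 ≤ 0 and hence z ≤ (1/2)[20 + √(400 + 4·45120)] = (1/2)[20 + √180880] ≈ (1/2)(20 + 425.2999) = 222.6499.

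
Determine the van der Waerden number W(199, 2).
W(199, 2) = 199 + 1 = 200

A 2-term AP is any pair of integers, so a monochromatic 2-AP exists iff some colour is used at least twice. With 199 colours, the colouring i ↦ i on {1, ..., 199} uses each colour once, avoiding any monochromatic pair, so W(199, 2) > 199. For {1, ..., 200}, pigeonhole forces two integers of the same colour, which form a monochromatic 2-AP. Hence W(199, 2) = 200.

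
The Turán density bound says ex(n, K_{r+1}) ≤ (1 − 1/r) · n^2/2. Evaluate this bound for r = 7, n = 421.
Turán density bound = (6/7) · 421^2/2 = 531723/7 ≈ 75960.4286

Turán's theorem: ex(n, K_{r+1}) is achieved by the complete r-partite Turán graph T(n, r) with parts as balanced as possible, and is at most (1 − 1/r) · n^2/2. For r = 7, n = 421: the density bound is (6/7) · 177241/2 = 531723/7 ≈ 75960.4286. The integer-valued extremum is e(T(421, 7)) = 75960, which is strictly less than the density bound 531723/7 since 7 ∤ 421 (the parts of T(421, 7) cannot all be equal).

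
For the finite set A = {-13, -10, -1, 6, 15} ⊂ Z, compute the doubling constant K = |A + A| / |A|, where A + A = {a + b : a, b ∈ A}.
K = |A + A| / |A| = 14/5

Enumerate A + A = {a + b : a, b ∈ A}. With |A| = 5, there are |A|^2 = 25 ordered sum pairs; collecting distinct values, A + A = {-26, -23, -20, -14, -11, -7, -4, -2, 2, 5, 12, 14, 21, 30}, so |A + A| = 14. Thus K = 14/5. For comparison, the minimum possible |A + A| over all 5-element sets is 2·5 − 1 = 9 (so min K = 9/5), attained only by arithmetic progressions.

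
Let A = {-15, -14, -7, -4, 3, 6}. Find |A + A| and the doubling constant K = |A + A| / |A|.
K = |A + A| / |A| = 18/6 = 3

Enumerate A + A = {a + b : a, b ∈ A}. With |A| = 6, there are |A|^2 = 36 ordered sum pairs; collecting distinct values, A + A = {-30, -29, -28, -22, -21, -19, -18, -14, -12, -11, -9, -8, -4, -1, 2, 6, 9, 12}, so |A + A| = 18. Thus K = 18/6 = 3. For comparison, the minimum possible |A + A| over all 6-element sets is 2·6 − 1 = 11 (so min K = 11/6), attained only by arithmetic progressions.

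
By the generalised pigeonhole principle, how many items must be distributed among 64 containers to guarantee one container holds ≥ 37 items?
n = (37 − 1)·64 + 1 = 2305

By the generalised pigeonhole principle, to guarantee some box contains ≥ r objects we need more than (r − 1) · k objects total. Threshold: n = (r − 1) · k + 1. With r = 37 and k = 64: n = 36 · 64 + 1 = 2304 + 1 = 2305. For n = 2304 = 36 · 64, we can put exactly 36 objects in every box, avoiding 37 in any single one — so 2305 is tight.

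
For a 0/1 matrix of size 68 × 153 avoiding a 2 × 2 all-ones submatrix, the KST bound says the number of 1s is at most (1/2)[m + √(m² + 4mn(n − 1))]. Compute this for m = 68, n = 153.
z(68, 153; 2, 2) ≤ (1/2)[68 + √(68² + 4·68·153·152)] = (1/2)[68 + √6330256] = 1292

Kővári–Sós–Turán: let r_1, ..., r_68 be the row sums and z = Σ r_i the total number of 1s. Each pair of columns can share at most one row with both entries 1 (else a 2×2 all-ones block appears), so Σ_i C(r_i, 2) ≤ C(153, 2) = 11628. By convexity Σ_i C(r_i, 2) ≥ 68·C(z/68, 2) = z(z − 68)/(2·68), giving z² − 68z − 68·153·152 ≤ 0 and hence z ≤ (1/2)[68 + √(4624 + 4·1581408)] = (1/2)[68 + √6330256] ≈ (1/2)(68 + 2516) = 1292.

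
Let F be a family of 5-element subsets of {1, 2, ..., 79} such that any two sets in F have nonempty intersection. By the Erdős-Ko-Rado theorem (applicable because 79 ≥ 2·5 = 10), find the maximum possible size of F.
max |F| = C(78, 4) = 1426425

The Erdős-Ko-Rado theorem states: for n ≥ 2k, an intersecting family of k-subsets of an n-element set has size at most C(n − 1, k − 1), with equality for 'star' families {A ⊆ [n] : |A| = k, i ∈ A} (fix an element i). For n = 79, k = 5: C(78, 4) = 1426425.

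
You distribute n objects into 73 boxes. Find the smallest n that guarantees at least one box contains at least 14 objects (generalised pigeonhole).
n = (14 − 1)·73 + 1 = 950

By the generalised pigeonhole principle, to guarantee some box contains ≥ r objects we need more than (r − 1) · k objects total. Threshold: n = (r − 1) · k + 1. With r = 14 and k = 73: n = 13 · 73 + 1 = 949 + 1 = 950. For n = 949 = 13 · 73, we can put exactly 13 objects in every box, avoiding 14 in any single one — so 950 is tight.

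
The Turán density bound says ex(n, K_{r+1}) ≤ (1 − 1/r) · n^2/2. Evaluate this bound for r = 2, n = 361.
Turán density bound = (1/2) · 361^2/2 = 130321/4 ≈ 32580.25

Turán's theorem: ex(n, K_{r+1}) is achieved by the complete r-partite Turán graph T(n, r) with parts as balanced as possible, and is at most (1 − 1/r) · n^2/2. For r = 2, n = 361: the density bound is (1/2) · 130321/2 = 130321/4 ≈ 32580.25. The integer-valued extremum is e(T(361, 2)) = 32580, which is strictly less than the density bound 130321/4 since 2 ∤ 361 (the parts of T(361, 2) cannot all be equal).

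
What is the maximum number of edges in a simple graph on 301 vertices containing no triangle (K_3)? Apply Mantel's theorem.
ex(301, K_3) = ⌊301^2/4⌋ = 22650

Mantel (1907): a triangle-free graph on n vertices has at most ⌊n^2/4⌋ edges, with equality for the complete bipartite graph K_{⌊n/2⌋, ⌈n/2⌉}. For n = 301: ⌊301^2/4⌋ = ⌊90601/4⌋ = 22650. The extremal graph is K_{150, 151}, which has 150·151 = 22650 edges.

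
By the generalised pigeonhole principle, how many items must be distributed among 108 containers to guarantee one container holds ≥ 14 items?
n = (14 − 1)·108 + 1 = 1405

By the generalised pigeonhole principle, to guarantee some box contains ≥ r objects we need more than (r − 1) · k objects total. Threshold: n = (r − 1) · k + 1. With r = 14 and k = 108: n = 13 · 108 + 1 = 1404 + 1 = 1405. For n = 1404 = 13 · 108, we can put exactly 13 objects in every box, avoiding 14 in any single one — so 1405 is tight.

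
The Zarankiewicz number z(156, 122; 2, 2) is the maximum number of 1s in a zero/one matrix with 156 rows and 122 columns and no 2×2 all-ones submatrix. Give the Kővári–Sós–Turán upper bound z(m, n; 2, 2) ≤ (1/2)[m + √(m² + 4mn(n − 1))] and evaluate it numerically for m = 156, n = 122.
z(156, 122; 2, 2) ≤ (1/2)[156 + √(156² + 4·156·122·121)] = (1/2)[156 + √9235824] = 1597.5249

Kővári–Sós–Turán: let r_1, ..., r_156 be the row sums and z = Σ r_i the total number of 1s. Each pair of columns can share at most one row with both entries 1 (else a 2×2 all-ones block appears), so Σ_i C(r_i, 2) ≤ C(122, 2) = 7381. By convexity Σ_i C(r_i, 2) ≥ 156·C(z/156, 2) = z(z − 156)/(2·156), giving z² − 156z − 156·122·121 ≤ 0 and hence z ≤ (1/2)[156 + √(24336 + 4·2302872)] = (1/2)[156 + √9235824] ≈ (1/2)(156 + 3039.0499) = 1597.5249.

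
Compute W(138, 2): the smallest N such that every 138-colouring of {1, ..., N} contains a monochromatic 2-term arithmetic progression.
W(138, 2) = 138 + 1 = 139

A 2-term AP is any pair of integers, so a monochromatic 2-AP exists iff some colour is used at least twice. With 138 colours, the colouring i ↦ i on {1, ..., 138} uses each colour once, avoiding any monochromatic pair, so W(138, 2) > 138. For {1, ..., 139}, pigeonhole forces two integers of the same colour, which form a monochromatic 2-AP. Hence W(138, 2) = 139.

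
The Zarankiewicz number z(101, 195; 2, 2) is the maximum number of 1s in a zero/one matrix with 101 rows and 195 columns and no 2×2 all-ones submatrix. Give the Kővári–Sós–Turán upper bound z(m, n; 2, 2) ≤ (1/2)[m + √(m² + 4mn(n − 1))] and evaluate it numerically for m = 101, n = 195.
z(101, 195; 2, 2) ≤ (1/2)[101 + √(101² + 4·101·195·194)] = (1/2)[101 + √15293521] = 2005.8466

Kővári–Sós–Turán: let r_1, ..., r_101 be the row sums and z = Σ r_i the total number of 1s. Each pair of columns can share at most one row with both entries 1 (else a 2×2 all-ones block appears), so Σ_i C(r_i, 2) ≤ C(195, 2) = 18915. By convexity Σ_i C(r_i, 2) ≥ 101·C(z/101, 2) = z(z − 101)/(2·101), giving z² − 101z − 101·195·194 ≤ 0 and hence z ≤ (1/2)[101 + √(10201 + 4·3820830)] = (1/2)[101 + √15293521] ≈ (1/2)(101 + 3910.6932) = 2005.8466.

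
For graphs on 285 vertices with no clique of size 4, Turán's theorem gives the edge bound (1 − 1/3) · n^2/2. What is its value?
Turán density bound = (2/3) · 285^2/2 = 27075

Turán's theorem: ex(n, K_{r+1}) is achieved by the complete r-partite Turán graph T(n, r) with parts as balanced as possible, and is at most (1 − 1/r) · n^2/2. For r = 3, n = 285: the density bound is (2/3) · 81225/2 = 27075. Since 3 ∣ 285, the Turán graph T(285, 3) has parts of equal size 95, and its edge count e(T(285, 3)) = 27075 attains the density bound exactly.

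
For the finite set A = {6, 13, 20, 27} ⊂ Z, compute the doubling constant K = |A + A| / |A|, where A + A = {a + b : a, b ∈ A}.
K = |A + A| / |A| = 7/4

Enumerate A + A = {a + b : a, b ∈ A}. With |A| = 4, there are |A|^2 = 16 ordered sum pairs; collecting distinct values, A + A = {12, 19, 26, 33, 40, 47, 54}, so |A + A| = 7. Thus K = 7/4. Here |A + A| = 2|A| − 1 = 7, the minimum possible — so K = 7/4 is minimal, which holds iff A is an arithmetic progression.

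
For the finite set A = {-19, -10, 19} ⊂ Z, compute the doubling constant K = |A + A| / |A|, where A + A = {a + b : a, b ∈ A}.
K = |A + A| / |A| = 6/3 = 2

Enumerate A + A = {a + b : a, b ∈ A}. With |A| = 3, there are |A|^2 = 9 ordered sum pairs; collecting distinct values, A + A = {-38, -29, -20, 0, 9, 38}, so |A + A| = 6. Thus K = 6/3 = 2. For comparison, the minimum possible |A + A| over all 3-element sets is 2·3 − 1 = 5 (so min K = 5/3), attained only by arithmetic progressions.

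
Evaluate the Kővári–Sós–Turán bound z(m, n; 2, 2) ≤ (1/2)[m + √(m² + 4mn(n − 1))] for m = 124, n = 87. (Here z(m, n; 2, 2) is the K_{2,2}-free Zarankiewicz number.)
z(124, 87; 2, 2) ≤ (1/2)[124 + √(124² + 4·124·87·86)] = (1/2)[124 + √3726448] = 1027.2005

Kővári–Sós–Turán: let r_1, ..., r_124 be the row sums and z = Σ r_i the total number of 1s. Each pair of columns can share at most one row with both entries 1 (else a 2×2 all-ones block appears), so Σ_i C(r_i, 2) ≤ C(87, 2) = 3741. By convexity Σ_i C(r_i, 2) ≥ 124·C(z/124, 2) = z(z − 124)/(2·124), giving z² − 124z − 124·87·86 ≤ 0 and hence z ≤ (1/2)[124 + √(15376 + 4·927768)] = (1/2)[124 + √3726448] ≈ (1/2)(124 + 1930.401) = 1027.2005.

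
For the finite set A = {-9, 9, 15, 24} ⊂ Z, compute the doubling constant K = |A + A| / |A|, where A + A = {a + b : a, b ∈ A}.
K = |A + A| / |A| = 10/4 = 5/2

Enumerate A + A = {a + b : a, b ∈ A}. With |A| = 4, there are |A|^2 = 16 ordered sum pairs; collecting distinct values, A + A = {-18, 0, 6, 15, 18, 24, 30, 33, 39, 48}, so |A + A| = 10. Thus K = 10/4 = 5/2. For comparison, the minimum possible |A + A| over all 4-element sets is 2·4 − 1 = 7 (so min K = 7/4), attained only by arithmetic progressions.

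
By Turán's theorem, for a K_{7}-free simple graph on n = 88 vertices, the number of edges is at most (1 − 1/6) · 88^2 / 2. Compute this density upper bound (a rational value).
Turán density bound = (5/6) · 88^2/2 = 9680/3 ≈ 3226.6667

Turán's theorem: ex(n, K_{r+1}) is achieved by the complete r-partite Turán graph T(n, r) with parts as balanced as possible, and is at most (1 − 1/r) · n^2/2. For r = 6, n = 88: the density bound is (5/6) · 7744/2 = 9680/3 ≈ 3226.6667. The integer-valued extremum is e(T(88, 6)) = 3226, which is strictly less than the density bound 9680/3 since 6 ∤ 88 (the parts of T(88, 6) cannot all be equal).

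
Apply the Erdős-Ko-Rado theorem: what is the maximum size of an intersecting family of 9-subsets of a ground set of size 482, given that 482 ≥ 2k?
max |F| = C(481, 8) = 67023404353584900

The Erdős-Ko-Rado theorem states: for n ≥ 2k, an intersecting family of k-subsets of an n-element set has size at most C(n − 1, k − 1), with equality for 'star' families {A ⊆ [n] : |A| = k, i ∈ A} (fix an element i). For n = 482, k = 9: C(481, 8) = 67023404353584900.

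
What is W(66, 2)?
W(66, 2) = 66 + 1 = 67

A 2-term AP is any pair of integers, so a monochromatic 2-AP exists iff some colour is used at least twice. With 66 colours, the colouring i ↦ i on {1, ..., 66} uses each colour once, avoiding any monochromatic pair, so W(66, 2) > 66. For {1, ..., 67}, pigeonhole forces two integers of the same colour, which form a monochromatic 2-AP. Hence W(66, 2) = 67.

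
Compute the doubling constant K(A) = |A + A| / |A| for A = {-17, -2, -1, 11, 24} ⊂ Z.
K = |A + A| / |A| = 14/5

Enumerate A + A = {a + b : a, b ∈ A}. With |A| = 5, there are |A|^2 = 25 ordered sum pairs; collecting distinct values, A + A = {-34, -19, -18, -6, -4, -3, -2, 7, 9, 10, 22, 23, 35, 48}, so |A + A| = 14. Thus K = 14/5. For comparison, the minimum possible |A + A| over all 5-element sets is 2·5 − 1 = 9 (so min K = 9/5), attained only by arithmetic progressions.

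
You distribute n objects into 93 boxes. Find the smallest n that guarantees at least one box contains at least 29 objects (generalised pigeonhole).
n = (29 − 1)·93 + 1 = 2605

By the generalised pigeonhole principle, to guarantee some box contains ≥ r objects we need more than (r − 1) · k objects total. Threshold: n = (r − 1) · k + 1. With r = 29 and k = 93: n = 28 · 93 + 1 = 2604 + 1 = 2605. For n = 2604 = 28 · 93, we can put exactly 28 objects in every box, avoiding 29 in any single one — so 2605 is tight.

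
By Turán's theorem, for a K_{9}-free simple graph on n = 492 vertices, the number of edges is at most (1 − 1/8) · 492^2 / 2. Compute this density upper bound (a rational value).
Turán density bound = (7/8) · 492^2/2 = 105903

Turán's theorem: ex(n, K_{r+1}) is achieved by the complete r-partite Turán graph T(n, r) with parts as balanced as possible, and is at most (1 − 1/r) · n^2/2. For r = 8, n = 492: the density bound is (7/8) · 242064/2 = 105903. The integer-valued extremum is e(T(492, 8)) = 105902, which is strictly less than the density bound 105903 since 8 ∤ 492 (the parts of T(492, 8) cannot all be equal).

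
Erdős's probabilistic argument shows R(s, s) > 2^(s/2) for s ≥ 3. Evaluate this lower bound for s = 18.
2^(18/2) = 512; so R(18, 18) > 512

Colour each edge of K_n uniformly at random with red/blue. The expected number of monochromatic K_18 is C(n, 18) · 2 · 2^(−C(18,2)). If C(n, 18) · 2^(1 − C(18,2)) < 1, then with positive probability no monochromatic K_18 exists, so R(18, 18) > n. The standard estimate C(n, 18) ≤ n^18/18! shows this inequality holds whenever n ≤ 2^(18/2) (since 18! · 2^(C(18,2) − 1) > 2^(18^2/2) ≥ n^18). Hence R(18, 18) > 2^(18/2) = 512.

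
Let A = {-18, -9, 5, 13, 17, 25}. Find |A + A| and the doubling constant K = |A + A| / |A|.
K = |A + A| / |A| = 20/6 = 10/3

Enumerate A + A = {a + b : a, b ∈ A}. With |A| = 6, there are |A|^2 = 36 ordered sum pairs; collecting distinct values, A + A = {-36, -27, -18, -13, -5, -4, -1, 4, 7, 8, 10, 16, 18, 22, 26, 30, 34, 38, 42, 50}, so |A + A| = 20. Thus K = 20/6 = 10/3. For comparison, the minimum possible |A + A| over all 6-element sets is 2·6 − 1 = 11 (so min K = 11/6), attained only by arithmetic progressions.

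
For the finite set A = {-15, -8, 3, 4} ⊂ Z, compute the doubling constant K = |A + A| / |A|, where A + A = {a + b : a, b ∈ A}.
K = |A + A| / |A| = 10/4 = 5/2

Enumerate A + A = {a + b : a, b ∈ A}. With |A| = 4, there are |A|^2 = 16 ordered sum pairs; collecting distinct values, A + A = {-30, -23, -16, -12, -11, -5, -4, 6, 7, 8}, so |A + A| = 10. Thus K = 10/4 = 5/2. For comparison, the minimum possible |A + A| over all 4-element sets is 2·4 − 1 = 7 (so min K = 7/4), attained only by arithmetic progressions.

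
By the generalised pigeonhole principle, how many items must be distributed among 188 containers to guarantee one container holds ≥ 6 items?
n = (6 − 1)·188 + 1 = 941

By the generalised pigeonhole principle, to guarantee some box contains ≥ r objects we need more than (r − 1) · k objects total. Threshold: n = (r − 1) · k + 1. With r = 6 and k = 188: n = 5 · 188 + 1 = 940 + 1 = 941. For n = 940 = 5 · 188, we can put exactly 5 objects in every box, avoiding 6 in any single one — so 941 is tight.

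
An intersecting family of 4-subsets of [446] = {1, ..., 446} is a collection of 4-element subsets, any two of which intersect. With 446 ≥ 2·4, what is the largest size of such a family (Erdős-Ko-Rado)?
max |F| = C(445, 3) = 14587990

The Erdős-Ko-Rado theorem states: for n ≥ 2k, an intersecting family of k-subsets of an n-element set has size at most C(n − 1, k − 1), with equality for 'star' families {A ⊆ [n] : |A| = k, i ∈ A} (fix an element i). For n = 446, k = 4: C(445, 3) = 14587990.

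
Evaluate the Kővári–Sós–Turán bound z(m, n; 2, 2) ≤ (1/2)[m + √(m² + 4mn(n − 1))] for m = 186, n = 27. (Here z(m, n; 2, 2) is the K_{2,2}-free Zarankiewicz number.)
z(186, 27; 2, 2) ≤ (1/2)[186 + √(186² + 4·186·27·26)] = (1/2)[186 + √556884] = 466.1233

Kővári–Sós–Turán: let r_1, ..., r_186 be the row sums and z = Σ r_i the total number of 1s. Each pair of columns can share at most one row with both entries 1 (else a 2×2 all-ones block appears), so Σ_i C(r_i, 2) ≤ C(27, 2) = 351. By convexity Σ_i C(r_i, 2) ≥ 186·C(z/186, 2) = z(z − 186)/(2·186), giving z² − 186z − 186·27·26 ≤ 0 and hence z ≤ (1/2)[186 + √(34596 + 4·130572)] = (1/2)[186 + √556884] ≈ (1/2)(186 + 746.2466) = 466.1233.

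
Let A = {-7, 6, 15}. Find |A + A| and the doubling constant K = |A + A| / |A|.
K = |A + A| / |A| = 6/3 = 2

Enumerate A + A = {a + b : a, b ∈ A}. With |A| = 3, there are |A|^2 = 9 ordered sum pairs; collecting distinct values, A + A = {-14, -1, 8, 12, 21, 30}, so |A + A| = 6. Thus K = 6/3 = 2. For comparison, the minimum possible |A + A| over all 3-element sets is 2·3 − 1 = 5 (so min K = 5/3), attained only by arithmetic progressions.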